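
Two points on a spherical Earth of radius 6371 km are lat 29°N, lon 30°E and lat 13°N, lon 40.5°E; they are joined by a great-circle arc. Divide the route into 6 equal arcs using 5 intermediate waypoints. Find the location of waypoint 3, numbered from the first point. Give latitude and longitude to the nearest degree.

Write both endpoints as unit vectors p₁, p₂ with components (cos φ cos λ, cos φ sin λ, sin φ).
The central angle between the endpoints is δ = arccos(p₁·p₂) ≈ 0.327 rad (18.7°).
Interpolate at f = 3/6 with slerp weights a = sin((1−f)δ)/sin δ ≈ 0.507, b = sin(fδ)/sin δ ≈ 0.507.
p = a·p₁ + b·p₂ ≈ (0.759, 0.542, 0.360); φ = arcsin(p_z) ≈ 21.08°, λ = atan2(p_y, p_x) ≈ 35.53°.

≈ lat 21°N, lon 36°E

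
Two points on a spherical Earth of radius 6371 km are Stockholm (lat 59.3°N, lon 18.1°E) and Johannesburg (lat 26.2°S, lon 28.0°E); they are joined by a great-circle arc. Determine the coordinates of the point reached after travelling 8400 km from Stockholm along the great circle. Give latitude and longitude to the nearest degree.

The haversine formula gives a central angle δ ≈ 1.499 rad (85.9°) between the endpoints. The total great-circle distance is δ·R ≈ 1.499 × 6371 ≈ 9551 km, so the target fraction is f = 8400/9551 ≈ 0.880.
Interpolate at f ≈ 0.880 with slerp weights a = sin((1−f)δ)/sin δ ≈ 0.180, b = sin(fδ)/sin δ ≈ 0.971.
p = a·p₁ + b·p₂ ≈ (0.857, 0.438, -0.274); φ = arcsin(p_z) ≈ -15.89°, λ = atan2(p_y, p_x) ≈ 27.06°.

≈ lat 16°S, lon 27°E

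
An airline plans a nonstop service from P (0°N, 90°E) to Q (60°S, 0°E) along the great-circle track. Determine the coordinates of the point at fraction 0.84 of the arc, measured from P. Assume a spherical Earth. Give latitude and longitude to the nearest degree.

Convert each endpoint to a unit vector on the sphere (x = cos φ cos λ, y = cos φ sin λ, z = sin φ).
The central angle between the endpoints is δ = arccos(p₁·p₂) ≈ 1.571 rad (90.0°).
Interpolate at f = 0.84 with slerp weights a = sin((1−f)δ)/sin δ ≈ 0.249, b = sin(fδ)/sin δ ≈ 0.969.
p = a·p₁ + b·p₂ ≈ (0.484, 0.249, -0.839); φ = arcsin(p_z) ≈ -57.02°, λ = atan2(p_y, p_x) ≈ 27.18°.

≈ (57°S, 27°E)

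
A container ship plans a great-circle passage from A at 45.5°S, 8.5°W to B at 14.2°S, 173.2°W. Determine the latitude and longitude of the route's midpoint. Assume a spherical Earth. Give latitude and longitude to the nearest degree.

Convert each endpoint to a unit vector on the sphere (x = cos φ cos λ, y = cos φ sin λ, z = sin φ).
The central angle between the endpoints is δ = arccos(p₁·p₂) ≈ 2.072 rad (118.7°).
Interpolate at f = 1/2 with slerp weights a = sin((1−f)δ)/sin δ ≈ 0.981, b = sin(fδ)/sin δ ≈ 0.981.
p = a·p₁ + b·p₂ ≈ (-0.264, -0.214, -0.940); φ = arcsin(p_z) ≈ -70.11°, λ = atan2(p_y, p_x) ≈ -140.97°.

≈ 70°S, 141°W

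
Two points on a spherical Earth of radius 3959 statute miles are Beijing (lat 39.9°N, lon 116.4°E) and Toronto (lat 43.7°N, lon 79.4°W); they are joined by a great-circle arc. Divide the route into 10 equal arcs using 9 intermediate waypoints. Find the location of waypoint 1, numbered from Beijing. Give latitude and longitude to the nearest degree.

≈ lat 49°N, lon 119°E

Convert each endpoint to a unit vector on the sphere (x = cos φ cos λ, y = cos φ sin λ, z = sin φ).
The central angle between the endpoints is δ = arccos(p₁·p₂) ≈ 1.661 rad (95.2°).
Interpolate at f = 1/10 with slerp weights a = sin((1−f)δ)/sin δ ≈ 1.001, b = sin(fδ)/sin δ ≈ 0.166.
p = a·p₁ + b·p₂ ≈ (-0.319, 0.570, 0.757); φ = arcsin(p_z) ≈ 49.20°, λ = atan2(p_y, p_x) ≈ 119.27°.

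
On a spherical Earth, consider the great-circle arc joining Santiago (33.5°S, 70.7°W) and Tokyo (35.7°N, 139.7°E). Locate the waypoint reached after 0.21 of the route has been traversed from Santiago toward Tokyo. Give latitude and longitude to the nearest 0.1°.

≈ (21.0°S, 104.8°W)

Convert each endpoint to a unit vector on the sphere (x = cos φ cos λ, y = cos φ sin λ, z = sin φ).
The central angle between the endpoints is δ = arccos(p₁·p₂) ≈ 2.705 rad (155.0°).
Interpolate at f = 0.21 with slerp weights a = sin((1−f)δ)/sin δ ≈ 1.996, b = sin(fδ)/sin δ ≈ 1.272.
p = a·p₁ + b·p₂ ≈ (-0.238, -0.902, -0.359); φ = arcsin(p_z) ≈ -21.05°, λ = atan2(p_y, p_x) ≈ -104.76°.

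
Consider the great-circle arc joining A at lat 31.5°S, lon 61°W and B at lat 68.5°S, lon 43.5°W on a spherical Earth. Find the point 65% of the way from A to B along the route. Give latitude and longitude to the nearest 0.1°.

From cos δ = sin φ₁ sin φ₂ + cos φ₁ cos φ₂ cos Δλ, the central angle is δ ≈ 0.669 rad (38.4°).
Interpolate at f = 0.65 with slerp weights a = sin((1−f)δ)/sin δ ≈ 0.374, b = sin(fδ)/sin δ ≈ 0.679.
p = a·p₁ + b·p₂ ≈ (0.335, -0.450, -0.828); φ = arcsin(p_z) ≈ -55.84°, λ = atan2(p_y, p_x) ≈ -53.34°.

≈ lat 55.8°S, lon 53.3°W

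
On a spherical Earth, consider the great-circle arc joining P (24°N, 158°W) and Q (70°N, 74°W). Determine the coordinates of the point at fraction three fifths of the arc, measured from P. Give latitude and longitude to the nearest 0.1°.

From cos δ = sin φ₁ sin φ₂ + cos φ₁ cos φ₂ cos Δλ, the central angle is δ ≈ 1.143 rad (65.5°).
Interpolate at f = 3/5 with slerp weights a = sin((1−f)δ)/sin δ ≈ 0.485, b = sin(fδ)/sin δ ≈ 0.696.
p = a·p₁ + b·p₂ ≈ (-0.345, -0.395, 0.851); φ = arcsin(p_z) ≈ 58.36°, λ = atan2(p_y, p_x) ≈ -131.17°.

≈ (58.4°N, 131.2°W)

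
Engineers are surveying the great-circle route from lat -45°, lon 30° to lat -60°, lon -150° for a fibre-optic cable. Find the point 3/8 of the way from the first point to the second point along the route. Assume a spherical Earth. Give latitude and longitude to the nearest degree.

≈ lat -73°, lon 30°

Write both endpoints as unit vectors p₁, p₂ with components (cos φ cos λ, cos φ sin λ, sin φ).
The central angle between the endpoints is δ = arccos(p₁·p₂) ≈ 1.309 rad (75.0°).
Interpolate at f = 3/8 with slerp weights a = sin((1−f)δ)/sin δ ≈ 0.756, b = sin(fδ)/sin δ ≈ 0.488.
p = a·p₁ + b·p₂ ≈ (0.251, 0.145, -0.957); φ = arcsin(p_z) ≈ -73.12°, λ = atan2(p_y, p_x) ≈ 30.00°.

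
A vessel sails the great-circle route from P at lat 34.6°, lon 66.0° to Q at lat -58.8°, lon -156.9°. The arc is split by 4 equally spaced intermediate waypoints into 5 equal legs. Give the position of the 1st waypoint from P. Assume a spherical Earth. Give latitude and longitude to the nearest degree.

Convert each endpoint to a unit vector on the sphere (x = cos φ cos λ, y = cos φ sin λ, z = sin φ).
The central angle between the endpoints is δ = arccos(p₁·p₂) ≈ 2.495 rad (142.9°).
Interpolate at f = 1/5 with slerp weights a = sin((1−f)δ)/sin δ ≈ 1.512, b = sin(fδ)/sin δ ≈ 0.794.
p = a·p₁ + b·p₂ ≈ (0.128, 0.975, 0.179); φ = arcsin(p_z) ≈ 10.32°, λ = atan2(p_y, p_x) ≈ 82.54°.

≈ lat 10°, lon 83°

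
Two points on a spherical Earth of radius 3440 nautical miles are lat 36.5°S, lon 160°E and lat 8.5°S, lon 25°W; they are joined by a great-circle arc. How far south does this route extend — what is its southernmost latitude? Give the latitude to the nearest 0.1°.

The great circle lies in the plane with unit normal n̂ = (p₁ × p₂)/|p₁ × p₂|.
Here n̂_z ≈ +0.098; the vertex latitude is φ_max = arccos|n̂_z| ≈ 84.4°.
Check via Clairaut: cos φ_max = |cos φ₁| · sin C = cos(36.5°)·sin(173.0°) ≈ 0.098, again giving ≈ 84.4°.

≈ 84.4°S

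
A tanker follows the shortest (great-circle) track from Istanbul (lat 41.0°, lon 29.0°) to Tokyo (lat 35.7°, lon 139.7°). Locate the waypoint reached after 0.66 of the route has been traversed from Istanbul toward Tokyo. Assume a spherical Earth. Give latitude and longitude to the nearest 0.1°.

From cos δ = sin φ₁ sin φ₂ + cos φ₁ cos φ₂ cos Δλ, the central angle is δ ≈ 1.404 rad (80.4°).
Interpolate at f = 0.66 with slerp weights a = sin((1−f)δ)/sin δ ≈ 0.466, b = sin(fδ)/sin δ ≈ 0.811.
p = a·p₁ + b·p₂ ≈ (-0.195, 0.596, 0.779); φ = arcsin(p_z) ≈ 51.15°, λ = atan2(p_y, p_x) ≈ 108.08°.

≈ lat 51.1°, lon 108.1°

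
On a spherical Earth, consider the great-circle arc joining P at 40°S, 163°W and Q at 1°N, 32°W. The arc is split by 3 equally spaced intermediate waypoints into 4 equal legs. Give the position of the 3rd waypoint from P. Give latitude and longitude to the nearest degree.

Write both endpoints as unit vectors p₁, p₂ with components (cos φ cos λ, cos φ sin λ, sin φ).
The central angle between the endpoints is δ = arccos(p₁·p₂) ≈ 2.110 rad (120.9°).
Interpolate at f = 3/4 with slerp weights a = sin((1−f)δ)/sin δ ≈ 0.587, b = sin(fδ)/sin δ ≈ 1.165.
p = a·p₁ + b·p₂ ≈ (0.558, -0.749, -0.357); φ = arcsin(p_z) ≈ -20.91°, λ = atan2(p_y, p_x) ≈ -53.29°.

≈ 21°S, 53°W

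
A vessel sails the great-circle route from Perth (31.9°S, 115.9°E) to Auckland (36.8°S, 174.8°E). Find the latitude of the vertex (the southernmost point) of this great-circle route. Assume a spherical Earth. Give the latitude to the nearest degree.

≈ 39°S

The great circle lies in the plane with unit normal n̂ = (p₁ × p₂)/|p₁ × p₂|.
Here n̂_z ≈ +0.782; the vertex latitude is φ_max = arccos|n̂_z| ≈ 38.6°.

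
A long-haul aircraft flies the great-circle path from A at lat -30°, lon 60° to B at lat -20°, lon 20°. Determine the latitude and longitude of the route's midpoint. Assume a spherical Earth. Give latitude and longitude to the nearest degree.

The haversine formula gives a central angle δ ≈ 0.653 rad (37.4°) between the endpoints.
Interpolate at f = 1/2 with slerp weights a = sin((1−f)δ)/sin δ ≈ 0.528, b = sin(fδ)/sin δ ≈ 0.528.
p = a·p₁ + b·p₂ ≈ (0.695, 0.566, -0.444); φ = arcsin(p_z) ≈ -26.39°, λ = atan2(p_y, p_x) ≈ 39.15°.

≈ lat -26°, lon 39°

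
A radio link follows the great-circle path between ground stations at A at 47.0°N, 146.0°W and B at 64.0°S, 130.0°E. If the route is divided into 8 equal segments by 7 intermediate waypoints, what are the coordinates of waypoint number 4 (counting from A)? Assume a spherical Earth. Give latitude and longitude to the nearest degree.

≈ 11°S, 177°W

Write both endpoints as unit vectors p₁, p₂ with components (cos φ cos λ, cos φ sin λ, sin φ).
The central angle between the endpoints is δ = arccos(p₁·p₂) ≈ 2.247 rad (128.8°).
Interpolate at f = 4/8 with slerp weights a = sin((1−f)δ)/sin δ ≈ 1.156, b = sin(fδ)/sin δ ≈ 1.156.
p = a·p₁ + b·p₂ ≈ (-0.980, -0.053, -0.194); φ = arcsin(p_z) ≈ -11.16°, λ = atan2(p_y, p_x) ≈ -176.92°.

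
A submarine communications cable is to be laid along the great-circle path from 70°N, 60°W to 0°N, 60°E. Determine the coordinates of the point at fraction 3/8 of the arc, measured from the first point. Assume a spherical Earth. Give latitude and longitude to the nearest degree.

From cos δ = sin φ₁ sin φ₂ + cos φ₁ cos φ₂ cos Δλ, the central angle is δ ≈ 1.743 rad (99.8°).
Interpolate at f = 3/8 with slerp weights a = sin((1−f)δ)/sin δ ≈ 0.899, b = sin(fδ)/sin δ ≈ 0.617.
p = a·p₁ + b·p₂ ≈ (0.462, 0.268, 0.845); φ = arcsin(p_z) ≈ 57.70°, λ = atan2(p_y, p_x) ≈ 30.09°.

≈ 58°N, 30°E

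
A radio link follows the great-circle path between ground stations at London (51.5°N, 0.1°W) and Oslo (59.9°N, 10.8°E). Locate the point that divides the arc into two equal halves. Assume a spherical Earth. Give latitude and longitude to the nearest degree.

Write both endpoints as unit vectors p₁, p₂ with components (cos φ cos λ, cos φ sin λ, sin φ).
The central angle between the endpoints is δ = arccos(p₁·p₂) ≈ 0.181 rad (10.4°).
Interpolate at f = 1/2 with slerp weights a = sin((1−f)δ)/sin δ ≈ 0.502, b = sin(fδ)/sin δ ≈ 0.502.
p = a·p₁ + b·p₂ ≈ (0.560, 0.047, 0.827); φ = arcsin(p_z) ≈ 55.82°, λ = atan2(p_y, p_x) ≈ 4.76°.

≈ 56°N, 5°E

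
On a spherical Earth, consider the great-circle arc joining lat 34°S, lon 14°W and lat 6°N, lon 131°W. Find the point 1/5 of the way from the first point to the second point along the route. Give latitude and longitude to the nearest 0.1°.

Write both endpoints as unit vectors p₁, p₂ with components (cos φ cos λ, cos φ sin λ, sin φ).
The central angle between the endpoints is δ = arccos(p₁·p₂) ≈ 2.018 rad (115.6°).
Interpolate at f = 1/5 with slerp weights a = sin((1−f)δ)/sin δ ≈ 1.108, b = sin(fδ)/sin δ ≈ 0.436.
p = a·p₁ + b·p₂ ≈ (0.607, -0.549, -0.574); φ = arcsin(p_z) ≈ -35.04°, λ = atan2(p_y, p_x) ≈ -42.14°.

≈ lat 35.0°S, lon 42.1°W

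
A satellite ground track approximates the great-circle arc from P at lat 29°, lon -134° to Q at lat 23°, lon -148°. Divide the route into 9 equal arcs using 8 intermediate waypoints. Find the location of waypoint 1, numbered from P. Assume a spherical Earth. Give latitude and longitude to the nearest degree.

≈ lat 28°, lon -136°

Write both endpoints as unit vectors p₁, p₂ with components (cos φ cos λ, cos φ sin λ, sin φ).
The central angle between the endpoints is δ = arccos(p₁·p₂) ≈ 0.243 rad (13.9°).
Interpolate at f = 1/9 with slerp weights a = sin((1−f)δ)/sin δ ≈ 0.891, b = sin(fδ)/sin δ ≈ 0.112.
p = a·p₁ + b·p₂ ≈ (-0.629, -0.615, 0.476); φ = arcsin(p_z) ≈ 28.40°, λ = atan2(p_y, p_x) ≈ -135.63°.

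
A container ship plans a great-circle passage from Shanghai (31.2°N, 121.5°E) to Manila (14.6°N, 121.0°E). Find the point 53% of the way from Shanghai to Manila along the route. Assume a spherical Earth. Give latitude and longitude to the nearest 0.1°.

The haversine formula gives a central angle δ ≈ 0.290 rad (16.6°) between the endpoints.
Interpolate at f = 0.53 with slerp weights a = sin((1−f)δ)/sin δ ≈ 0.475, b = sin(fδ)/sin δ ≈ 0.535.
p = a·p₁ + b·p₂ ≈ (-0.479, 0.791, 0.381); φ = arcsin(p_z) ≈ 22.40°, λ = atan2(p_y, p_x) ≈ 121.22°.

≈ 22.4°N, 121.2°E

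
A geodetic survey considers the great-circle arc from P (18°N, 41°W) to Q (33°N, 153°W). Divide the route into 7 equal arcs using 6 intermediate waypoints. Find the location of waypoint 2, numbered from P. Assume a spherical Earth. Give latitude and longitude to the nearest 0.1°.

≈ (33.3°N, 67.0°W)

Convert each endpoint to a unit vector on the sphere (x = cos φ cos λ, y = cos φ sin λ, z = sin φ).
The central angle between the endpoints is δ = arccos(p₁·p₂) ≈ 1.702 rad (97.5°).
Interpolate at f = 2/7 with slerp weights a = sin((1−f)δ)/sin δ ≈ 0.946, b = sin(fδ)/sin δ ≈ 0.471.
p = a·p₁ + b·p₂ ≈ (0.327, -0.769, 0.549); φ = arcsin(p_z) ≈ 33.29°, λ = atan2(p_y, p_x) ≈ -67.00°.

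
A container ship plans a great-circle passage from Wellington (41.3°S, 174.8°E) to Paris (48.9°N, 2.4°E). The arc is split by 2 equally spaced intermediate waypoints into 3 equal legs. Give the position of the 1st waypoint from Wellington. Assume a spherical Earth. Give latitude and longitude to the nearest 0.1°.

From cos δ = sin φ₁ sin φ₂ + cos φ₁ cos φ₂ cos Δλ, the central angle is δ ≈ 2.979 rad (170.7°).
Interpolate at f = 1/3 with slerp weights a = sin((1−f)δ)/sin δ ≈ 5.666, b = sin(fδ)/sin δ ≈ 5.188.
p = a·p₁ + b·p₂ ≈ (-0.832, 0.529, 0.170); φ = arcsin(p_z) ≈ 9.78°, λ = atan2(p_y, p_x) ≈ 147.56°.

≈ (9.8°N, 147.6°E)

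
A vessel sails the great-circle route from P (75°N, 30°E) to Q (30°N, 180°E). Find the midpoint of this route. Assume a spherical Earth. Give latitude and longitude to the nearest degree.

From cos δ = sin φ₁ sin φ₂ + cos φ₁ cos φ₂ cos Δλ, the central angle is δ ≈ 1.278 rad (73.2°).
Interpolate at f = 1/2 with slerp weights a = sin((1−f)δ)/sin δ ≈ 0.623, b = sin(fδ)/sin δ ≈ 0.623.
p = a·p₁ + b·p₂ ≈ (-0.400, 0.081, 0.913); φ = arcsin(p_z) ≈ 65.93°, λ = atan2(p_y, p_x) ≈ 168.60°.

≈ (66°N, 169°E)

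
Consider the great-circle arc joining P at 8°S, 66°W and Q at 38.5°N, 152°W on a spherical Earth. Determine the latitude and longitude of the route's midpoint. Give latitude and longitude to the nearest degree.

Convert each endpoint to a unit vector on the sphere (x = cos φ cos λ, y = cos φ sin λ, z = sin φ).
The central angle between the endpoints is δ = arccos(p₁·p₂) ≈ 1.603 rad (91.9°).
Interpolate at f = 1/2 with slerp weights a = sin((1−f)δ)/sin δ ≈ 0.719, b = sin(fδ)/sin δ ≈ 0.719.
p = a·p₁ + b·p₂ ≈ (-0.207, -0.915, 0.347); φ = arcsin(p_z) ≈ 20.33°, λ = atan2(p_y, p_x) ≈ -102.77°.

≈ 20°N, 103°W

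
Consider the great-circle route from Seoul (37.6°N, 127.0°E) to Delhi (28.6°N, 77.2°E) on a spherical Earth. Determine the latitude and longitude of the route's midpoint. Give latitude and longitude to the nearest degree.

The haversine formula gives a central angle δ ≈ 0.736 rad (42.2°) between the endpoints.
Interpolate at f = 1/2 with slerp weights a = sin((1−f)δ)/sin δ ≈ 0.536, b = sin(fδ)/sin δ ≈ 0.536.
p = a·p₁ + b·p₂ ≈ (-0.151, 0.798, 0.583); φ = arcsin(p_z) ≈ 35.70°, λ = atan2(p_y, p_x) ≈ 100.74°.

≈ 36°N, 101°E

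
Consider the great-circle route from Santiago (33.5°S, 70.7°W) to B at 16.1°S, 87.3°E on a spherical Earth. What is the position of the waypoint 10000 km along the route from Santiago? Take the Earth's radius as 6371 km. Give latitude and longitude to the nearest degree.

≈ 48°S, 67°E

Convert each endpoint to a unit vector on the sphere (x = cos φ cos λ, y = cos φ sin λ, z = sin φ).
The central angle between the endpoints is δ = arccos(p₁·p₂) ≈ 2.202 rad (126.1°). The total great-circle distance is δ·R ≈ 2.202 × 6371 ≈ 14026 km, so the target fraction is f = 10000/14026 ≈ 0.713.
Interpolate at f ≈ 0.713 with slerp weights a = sin((1−f)δ)/sin δ ≈ 0.732, b = sin(fδ)/sin δ ≈ 1.238.
p = a·p₁ + b·p₂ ≈ (0.258, 0.613, -0.747); φ = arcsin(p_z) ≈ -48.34°, λ = atan2(p_y, p_x) ≈ 67.19°.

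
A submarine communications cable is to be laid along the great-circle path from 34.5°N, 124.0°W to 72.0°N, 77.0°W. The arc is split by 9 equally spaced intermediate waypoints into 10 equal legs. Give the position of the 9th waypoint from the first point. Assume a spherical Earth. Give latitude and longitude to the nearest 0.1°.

From cos δ = sin φ₁ sin φ₂ + cos φ₁ cos φ₂ cos Δλ, the central angle is δ ≈ 0.778 rad (44.6°).
Interpolate at f = 9/10 with slerp weights a = sin((1−f)δ)/sin δ ≈ 0.111, b = sin(fδ)/sin δ ≈ 0.918.
p = a·p₁ + b·p₂ ≈ (0.013, -0.352, 0.936); φ = arcsin(p_z) ≈ 69.37°, λ = atan2(p_y, p_x) ≈ -87.92°.

≈ 69.4°N, 87.9°W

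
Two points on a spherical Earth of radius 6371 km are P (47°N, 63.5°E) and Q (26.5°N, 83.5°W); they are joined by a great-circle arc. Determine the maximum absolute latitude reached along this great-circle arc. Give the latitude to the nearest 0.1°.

≈ 70.2°N

The great circle lies in the plane with unit normal n̂ = (p₁ × p₂)/|p₁ × p₂|.
Here n̂_z ≈ -0.338; the vertex latitude is φ_max = arccos|n̂_z| ≈ 70.2°.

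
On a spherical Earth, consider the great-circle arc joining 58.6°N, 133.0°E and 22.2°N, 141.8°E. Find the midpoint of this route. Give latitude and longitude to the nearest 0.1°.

≈ 40.5°N, 138.6°E

Convert each endpoint to a unit vector on the sphere (x = cos φ cos λ, y = cos φ sin λ, z = sin φ).
The central angle between the endpoints is δ = arccos(p₁·p₂) ≈ 0.645 rad (36.9°).
Interpolate at f = 1/2 with slerp weights a = sin((1−f)δ)/sin δ ≈ 0.527, b = sin(fδ)/sin δ ≈ 0.527.
p = a·p₁ + b·p₂ ≈ (-0.571, 0.503, 0.649); φ = arcsin(p_z) ≈ 40.48°, λ = atan2(p_y, p_x) ≈ 138.63°.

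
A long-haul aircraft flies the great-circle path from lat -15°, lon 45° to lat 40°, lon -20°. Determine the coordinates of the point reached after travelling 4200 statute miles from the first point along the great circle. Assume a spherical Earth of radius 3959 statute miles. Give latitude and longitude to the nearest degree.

Convert each endpoint to a unit vector on the sphere (x = cos φ cos λ, y = cos φ sin λ, z = sin φ).
The central angle between the endpoints is δ = arccos(p₁·p₂) ≈ 1.424 rad (81.6°). The total great-circle distance is δ·R ≈ 1.424 × 3959 ≈ 5637 mi, so the target fraction is f = 4200/5637 ≈ 0.745.
Interpolate at f ≈ 0.745 with slerp weights a = sin((1−f)δ)/sin δ ≈ 0.359, b = sin(fδ)/sin δ ≈ 0.882.
p = a·p₁ + b·p₂ ≈ (0.880, 0.014, 0.474); φ = arcsin(p_z) ≈ 28.31°, λ = atan2(p_y, p_x) ≈ 0.91°.

≈ lat 28°, lon 1°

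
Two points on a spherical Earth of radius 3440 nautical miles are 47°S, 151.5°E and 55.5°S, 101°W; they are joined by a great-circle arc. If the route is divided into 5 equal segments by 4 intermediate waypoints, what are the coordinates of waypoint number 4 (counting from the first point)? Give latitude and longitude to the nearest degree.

≈ 62°S, 121°W

Convert each endpoint to a unit vector on the sphere (x = cos φ cos λ, y = cos φ sin λ, z = sin φ).
The central angle between the endpoints is δ = arccos(p₁·p₂) ≈ 1.063 rad (60.9°).
Interpolate at f = 4/5 with slerp weights a = sin((1−f)δ)/sin δ ≈ 0.241, b = sin(fδ)/sin δ ≈ 0.860.
p = a·p₁ + b·p₂ ≈ (-0.238, -0.400, -0.885); φ = arcsin(p_z) ≈ -62.29°, λ = atan2(p_y, p_x) ≈ -120.74°.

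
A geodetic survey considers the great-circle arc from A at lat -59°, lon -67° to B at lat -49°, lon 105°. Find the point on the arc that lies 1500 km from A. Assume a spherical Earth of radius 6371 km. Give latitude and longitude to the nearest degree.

≈ lat -72°, lon -63°

Convert each endpoint to a unit vector on the sphere (x = cos φ cos λ, y = cos φ sin λ, z = sin φ).
The central angle between the endpoints is δ = arccos(p₁·p₂) ≈ 1.253 rad (71.8°). The total great-circle distance is δ·R ≈ 1.253 × 6371 ≈ 7984 km, so the target fraction is f = 1500/7984 ≈ 0.188.
Interpolate at f ≈ 0.188 with slerp weights a = sin((1−f)δ)/sin δ ≈ 0.896, b = sin(fδ)/sin δ ≈ 0.246.
p = a·p₁ + b·p₂ ≈ (0.139, -0.269, -0.953); φ = arcsin(p_z) ≈ -72.38°, λ = atan2(p_y, p_x) ≈ -62.75°.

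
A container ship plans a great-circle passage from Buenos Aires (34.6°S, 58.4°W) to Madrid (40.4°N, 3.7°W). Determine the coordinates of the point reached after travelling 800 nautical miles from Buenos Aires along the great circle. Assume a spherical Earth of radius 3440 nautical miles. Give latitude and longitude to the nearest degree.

Convert each endpoint to a unit vector on the sphere (x = cos φ cos λ, y = cos φ sin λ, z = sin φ).
The central angle between the endpoints is δ = arccos(p₁·p₂) ≈ 1.577 rad (90.3°). The total great-circle distance is δ·R ≈ 1.577 × 3440 ≈ 5423 nmi, so the target fraction is f = 800/5423 ≈ 0.148.
Interpolate at f ≈ 0.148 with slerp weights a = sin((1−f)δ)/sin δ ≈ 0.974, b = sin(fδ)/sin δ ≈ 0.230.
p = a·p₁ + b·p₂ ≈ (0.595, -0.694, -0.404); φ = arcsin(p_z) ≈ -23.82°, λ = atan2(p_y, p_x) ≈ -49.39°.

≈ (24°S, 49°W)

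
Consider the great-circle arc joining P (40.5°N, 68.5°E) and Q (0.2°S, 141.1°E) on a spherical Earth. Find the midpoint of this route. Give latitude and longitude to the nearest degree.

Write both endpoints as unit vectors p₁, p₂ with components (cos φ cos λ, cos φ sin λ, sin φ).
The central angle between the endpoints is δ = arccos(p₁·p₂) ≈ 1.344 rad (77.0°).
Interpolate at f = 1/2 with slerp weights a = sin((1−f)δ)/sin δ ≈ 0.639, b = sin(fδ)/sin δ ≈ 0.639.
p = a·p₁ + b·p₂ ≈ (-0.319, 0.853, 0.413); φ = arcsin(p_z) ≈ 24.37°, λ = atan2(p_y, p_x) ≈ 110.51°.

≈ (24°N, 111°E)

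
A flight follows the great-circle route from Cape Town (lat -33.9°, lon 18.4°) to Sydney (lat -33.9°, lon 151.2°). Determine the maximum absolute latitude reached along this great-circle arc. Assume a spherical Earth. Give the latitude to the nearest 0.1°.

The great circle lies in the plane with unit normal n̂ = (p₁ × p₂)/|p₁ × p₂|.
Here n̂_z ≈ +0.512; the vertex latitude is φ_max = arccos|n̂_z| ≈ 59.2°.
Check via Clairaut: cos φ_max = |cos φ₁| · sin C = cos(33.9°)·sin(141.9°) ≈ 0.512, again giving ≈ 59.2°.

≈ -59.2°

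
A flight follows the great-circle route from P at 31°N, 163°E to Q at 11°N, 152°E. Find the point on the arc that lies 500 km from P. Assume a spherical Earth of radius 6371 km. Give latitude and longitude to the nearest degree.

From cos δ = sin φ₁ sin φ₂ + cos φ₁ cos φ₂ cos Δλ, the central angle is δ ≈ 0.392 rad (22.4°). The total great-circle distance is δ·R ≈ 0.392 × 6371 ≈ 2496 km, so the target fraction is f = 500/2496 ≈ 0.200.
Interpolate at f ≈ 0.200 with slerp weights a = sin((1−f)δ)/sin δ ≈ 0.807, b = sin(fδ)/sin δ ≈ 0.205.
p = a·p₁ + b·p₂ ≈ (-0.840, 0.297, 0.455); φ = arcsin(p_z) ≈ 27.06°, λ = atan2(p_y, p_x) ≈ 160.52°.

≈ 27°N, 161°E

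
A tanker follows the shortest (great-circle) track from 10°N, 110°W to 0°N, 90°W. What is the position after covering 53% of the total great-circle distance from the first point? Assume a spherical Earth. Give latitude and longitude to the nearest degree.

Convert each endpoint to a unit vector on the sphere (x = cos φ cos λ, y = cos φ sin λ, z = sin φ).
The central angle between the endpoints is δ = arccos(p₁·p₂) ≈ 0.389 rad (22.3°).
Interpolate at f = 0.53 with slerp weights a = sin((1−f)δ)/sin δ ≈ 0.479, b = sin(fδ)/sin δ ≈ 0.540.
p = a·p₁ + b·p₂ ≈ (-0.161, -0.983, 0.083); φ = arcsin(p_z) ≈ 4.77°, λ = atan2(p_y, p_x) ≈ -99.32°.

≈ 5°N, 99°W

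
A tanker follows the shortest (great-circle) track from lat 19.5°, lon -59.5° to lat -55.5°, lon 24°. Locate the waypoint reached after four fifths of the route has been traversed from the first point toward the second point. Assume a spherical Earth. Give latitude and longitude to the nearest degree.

≈ lat -46°, lon -5°

Convert each endpoint to a unit vector on the sphere (x = cos φ cos λ, y = cos φ sin λ, z = sin φ).
The central angle between the endpoints is δ = arccos(p₁·p₂) ≈ 1.787 rad (102.4°).
Interpolate at f = 4/5 with slerp weights a = sin((1−f)δ)/sin δ ≈ 0.358, b = sin(fδ)/sin δ ≈ 1.014.
p = a·p₁ + b·p₂ ≈ (0.696, -0.057, -0.716); φ = arcsin(p_z) ≈ -45.71°, λ = atan2(p_y, p_x) ≈ -4.72°.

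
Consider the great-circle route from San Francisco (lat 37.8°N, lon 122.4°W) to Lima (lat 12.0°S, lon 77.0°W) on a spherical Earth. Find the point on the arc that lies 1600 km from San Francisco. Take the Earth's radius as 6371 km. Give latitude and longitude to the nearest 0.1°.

Convert each endpoint to a unit vector on the sphere (x = cos φ cos λ, y = cos φ sin λ, z = sin φ).
The central angle between the endpoints is δ = arccos(p₁·p₂) ≈ 1.143 rad (65.5°). The total great-circle distance is δ·R ≈ 1.143 × 6371 ≈ 7279 km, so the target fraction is f = 1600/7279 ≈ 0.220.
Interpolate at f ≈ 0.220 with slerp weights a = sin((1−f)δ)/sin δ ≈ 0.855, b = sin(fδ)/sin δ ≈ 0.273.
p = a·p₁ + b·p₂ ≈ (-0.302, -0.831, 0.467); φ = arcsin(p_z) ≈ 27.86°, λ = atan2(p_y, p_x) ≈ -109.97°.

≈ lat 27.9°N, lon 110.0°W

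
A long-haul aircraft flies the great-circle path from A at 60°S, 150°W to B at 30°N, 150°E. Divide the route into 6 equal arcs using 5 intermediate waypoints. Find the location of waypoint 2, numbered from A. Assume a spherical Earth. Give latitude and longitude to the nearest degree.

≈ 32°S, 179°E

From cos δ = sin φ₁ sin φ₂ + cos φ₁ cos φ₂ cos Δλ, the central angle is δ ≈ 1.789 rad (102.5°).
Interpolate at f = 2/6 with slerp weights a = sin((1−f)δ)/sin δ ≈ 0.952, b = sin(fδ)/sin δ ≈ 0.575.
p = a·p₁ + b·p₂ ≈ (-0.844, 0.011, -0.537); φ = arcsin(p_z) ≈ -32.46°, λ = atan2(p_y, p_x) ≈ 179.25°.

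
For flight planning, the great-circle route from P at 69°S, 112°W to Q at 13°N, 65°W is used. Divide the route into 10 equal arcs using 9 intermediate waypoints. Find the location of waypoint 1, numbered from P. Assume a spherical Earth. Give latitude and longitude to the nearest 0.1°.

The haversine formula gives a central angle δ ≈ 1.543 rad (88.4°) between the endpoints.
Interpolate at f = 1/10 with slerp weights a = sin((1−f)δ)/sin δ ≈ 0.984, b = sin(fδ)/sin δ ≈ 0.154.
p = a·p₁ + b·p₂ ≈ (-0.069, -0.463, -0.884); φ = arcsin(p_z) ≈ -62.11°, λ = atan2(p_y, p_x) ≈ -98.46°.

≈ 62.1°S, 98.5°W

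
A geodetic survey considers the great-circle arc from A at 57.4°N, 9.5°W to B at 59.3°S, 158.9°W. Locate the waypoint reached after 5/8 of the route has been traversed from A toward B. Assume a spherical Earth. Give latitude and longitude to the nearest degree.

≈ 21°S, 90°W

Convert each endpoint to a unit vector on the sphere (x = cos φ cos λ, y = cos φ sin λ, z = sin φ).
The central angle between the endpoints is δ = arccos(p₁·p₂) ≈ 2.862 rad (164.0°).
Interpolate at f = 5/8 with slerp weights a = sin((1−f)δ)/sin δ ≈ 3.183, b = sin(fδ)/sin δ ≈ 3.537.
p = a·p₁ + b·p₂ ≈ (0.007, -0.933, -0.359); φ = arcsin(p_z) ≈ -21.07°, λ = atan2(p_y, p_x) ≈ -89.58°.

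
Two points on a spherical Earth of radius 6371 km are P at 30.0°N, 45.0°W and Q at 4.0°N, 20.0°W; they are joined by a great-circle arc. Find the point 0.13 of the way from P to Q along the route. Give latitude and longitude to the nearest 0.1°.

From cos δ = sin φ₁ sin φ₂ + cos φ₁ cos φ₂ cos Δλ, the central angle is δ ≈ 0.613 rad (35.1°).
Interpolate at f = 0.13 with slerp weights a = sin((1−f)δ)/sin δ ≈ 0.884, b = sin(fδ)/sin δ ≈ 0.138.
p = a·p₁ + b·p₂ ≈ (0.671, -0.588, 0.451); φ = arcsin(p_z) ≈ 26.84°, λ = atan2(p_y, p_x) ≈ -41.25°.

≈ 26.8°N, 41.3°W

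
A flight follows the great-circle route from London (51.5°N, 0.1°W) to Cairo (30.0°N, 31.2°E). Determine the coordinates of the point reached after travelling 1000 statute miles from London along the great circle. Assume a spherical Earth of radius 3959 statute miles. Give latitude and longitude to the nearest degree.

≈ 43°N, 17°E

Write both endpoints as unit vectors p₁, p₂ with components (cos φ cos λ, cos φ sin λ, sin φ).
The central angle between the endpoints is δ = arccos(p₁·p₂) ≈ 0.551 rad (31.6°). The total great-circle distance is δ·R ≈ 0.551 × 3959 ≈ 2182 mi, so the target fraction is f = 1000/2182 ≈ 0.458.
Interpolate at f ≈ 0.458 with slerp weights a = sin((1−f)δ)/sin δ ≈ 0.562, b = sin(fδ)/sin δ ≈ 0.477.
p = a·p₁ + b·p₂ ≈ (0.703, 0.214, 0.678); φ = arcsin(p_z) ≈ 42.70°, λ = atan2(p_y, p_x) ≈ 16.89°.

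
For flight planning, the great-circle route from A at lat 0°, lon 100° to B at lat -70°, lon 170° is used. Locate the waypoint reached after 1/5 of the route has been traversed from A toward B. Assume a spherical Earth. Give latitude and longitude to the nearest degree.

≈ lat -16°, lon 106°

From cos δ = sin φ₁ sin φ₂ + cos φ₁ cos φ₂ cos Δλ, the central angle is δ ≈ 1.454 rad (83.3°).
Interpolate at f = 1/5 with slerp weights a = sin((1−f)δ)/sin δ ≈ 0.924, b = sin(fδ)/sin δ ≈ 0.289.
p = a·p₁ + b·p₂ ≈ (-0.258, 0.927, -0.271); φ = arcsin(p_z) ≈ -15.74°, λ = atan2(p_y, p_x) ≈ 105.53°.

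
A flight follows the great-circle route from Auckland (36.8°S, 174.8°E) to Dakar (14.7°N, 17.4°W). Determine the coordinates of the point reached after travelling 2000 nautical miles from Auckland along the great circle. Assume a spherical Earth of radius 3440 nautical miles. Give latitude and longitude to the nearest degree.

≈ (62°S, 150°W)

The haversine formula gives a central angle δ ≈ 2.712 rad (155.4°) between the endpoints. The total great-circle distance is δ·R ≈ 2.712 × 3440 ≈ 9328 nmi, so the target fraction is f = 2000/9328 ≈ 0.214.
Interpolate at f ≈ 0.214 with slerp weights a = sin((1−f)δ)/sin δ ≈ 2.034, b = sin(fδ)/sin δ ≈ 1.318.
p = a·p₁ + b·p₂ ≈ (-0.405, -0.234, -0.884); φ = arcsin(p_z) ≈ -62.11°, λ = atan2(p_y, p_x) ≈ -150.04°.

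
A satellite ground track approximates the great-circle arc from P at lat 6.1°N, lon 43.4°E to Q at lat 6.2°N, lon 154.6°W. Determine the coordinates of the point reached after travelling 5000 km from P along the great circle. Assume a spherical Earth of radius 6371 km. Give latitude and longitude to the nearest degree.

≈ lat 28°N, lon 85°E

Write both endpoints as unit vectors p₁, p₂ with components (cos φ cos λ, cos φ sin λ, sin φ).
The central angle between the endpoints is δ = arccos(p₁·p₂) ≈ 2.762 rad (158.2°). The total great-circle distance is δ·R ≈ 2.762 × 6371 ≈ 17594 km, so the target fraction is f = 5000/17594 ≈ 0.284.
Interpolate at f ≈ 0.284 with slerp weights a = sin((1−f)δ)/sin δ ≈ 2.477, b = sin(fδ)/sin δ ≈ 1.905.
p = a·p₁ + b·p₂ ≈ (0.078, 0.880, 0.469); φ = arcsin(p_z) ≈ 27.97°, λ = atan2(p_y, p_x) ≈ 84.91°.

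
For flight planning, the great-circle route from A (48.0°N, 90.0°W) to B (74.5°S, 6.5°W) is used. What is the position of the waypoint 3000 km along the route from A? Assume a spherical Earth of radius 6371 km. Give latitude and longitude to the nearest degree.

Write both endpoints as unit vectors p₁, p₂ with components (cos φ cos λ, cos φ sin λ, sin φ).
The central angle between the endpoints is δ = arccos(p₁·p₂) ≈ 2.340 rad (134.1°). The total great-circle distance is δ·R ≈ 2.340 × 6371 ≈ 14911 km, so the target fraction is f = 3000/14911 ≈ 0.201.
Interpolate at f ≈ 0.201 with slerp weights a = sin((1−f)δ)/sin δ ≈ 1.331, b = sin(fδ)/sin δ ≈ 0.632.
p = a·p₁ + b·p₂ ≈ (0.168, -0.910, 0.380); φ = arcsin(p_z) ≈ 22.35°, λ = atan2(p_y, p_x) ≈ -79.55°.

≈ (22°N, 80°W)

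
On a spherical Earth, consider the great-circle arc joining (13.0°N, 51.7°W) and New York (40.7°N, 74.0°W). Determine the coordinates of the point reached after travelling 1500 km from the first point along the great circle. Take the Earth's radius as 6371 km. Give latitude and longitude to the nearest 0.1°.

≈ (24.4°N, 59.3°W)

Convert each endpoint to a unit vector on the sphere (x = cos φ cos λ, y = cos φ sin λ, z = sin φ).
The central angle between the endpoints is δ = arccos(p₁·p₂) ≈ 0.591 rad (33.9°). The total great-circle distance is δ·R ≈ 0.591 × 6371 ≈ 3768 km, so the target fraction is f = 1500/3768 ≈ 0.398.
Interpolate at f ≈ 0.398 with slerp weights a = sin((1−f)δ)/sin δ ≈ 0.625, b = sin(fδ)/sin δ ≈ 0.418.
p = a·p₁ + b·p₂ ≈ (0.465, -0.783, 0.413); φ = arcsin(p_z) ≈ 24.42°, λ = atan2(p_y, p_x) ≈ -59.30°.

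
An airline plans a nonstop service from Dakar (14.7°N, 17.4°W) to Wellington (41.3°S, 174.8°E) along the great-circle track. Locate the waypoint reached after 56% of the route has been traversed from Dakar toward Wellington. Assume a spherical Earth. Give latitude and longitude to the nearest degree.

Convert each endpoint to a unit vector on the sphere (x = cos φ cos λ, y = cos φ sin λ, z = sin φ).
The central angle between the endpoints is δ = arccos(p₁·p₂) ≈ 2.642 rad (151.4°).
Interpolate at f = 0.56 with slerp weights a = sin((1−f)δ)/sin δ ≈ 1.916, b = sin(fδ)/sin δ ≈ 2.078.
p = a·p₁ + b·p₂ ≈ (0.213, -0.413, -0.886); φ = arcsin(p_z) ≈ -62.34°, λ = atan2(p_y, p_x) ≈ -62.69°.

≈ (62°S, 63°W)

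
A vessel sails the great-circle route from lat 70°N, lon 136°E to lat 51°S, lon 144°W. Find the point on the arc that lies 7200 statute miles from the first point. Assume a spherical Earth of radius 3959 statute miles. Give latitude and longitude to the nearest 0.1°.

≈ lat 23.6°S, lon 158.6°W

Write both endpoints as unit vectors p₁, p₂ with components (cos φ cos λ, cos φ sin λ, sin φ).
The central angle between the endpoints is δ = arccos(p₁·p₂) ≈ 2.336 rad (133.9°). The total great-circle distance is δ·R ≈ 2.336 × 3959 ≈ 9249 mi, so the target fraction is f = 7200/9249 ≈ 0.778.
Interpolate at f ≈ 0.778 with slerp weights a = sin((1−f)δ)/sin δ ≈ 0.686, b = sin(fδ)/sin δ ≈ 1.345.
p = a·p₁ + b·p₂ ≈ (-0.853, -0.334, -0.400); φ = arcsin(p_z) ≈ -23.58°, λ = atan2(p_y, p_x) ≈ -158.61°.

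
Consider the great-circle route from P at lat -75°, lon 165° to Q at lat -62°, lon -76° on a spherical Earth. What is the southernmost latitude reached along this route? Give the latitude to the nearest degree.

The great circle lies in the plane with unit normal n̂ = (p₁ × p₂)/|p₁ × p₂|.
Here n̂_z ≈ +0.175; the vertex latitude is φ_max = arccos|n̂_z| ≈ 79.9°.

≈ -80°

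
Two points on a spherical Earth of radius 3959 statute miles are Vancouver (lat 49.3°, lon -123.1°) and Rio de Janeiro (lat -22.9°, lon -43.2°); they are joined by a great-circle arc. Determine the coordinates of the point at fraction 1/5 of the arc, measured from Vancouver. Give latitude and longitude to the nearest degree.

≈ lat 39°, lon -99°

From cos δ = sin φ₁ sin φ₂ + cos φ₁ cos φ₂ cos Δλ, the central angle is δ ≈ 1.762 rad (100.9°).
Interpolate at f = 1/5 with slerp weights a = sin((1−f)δ)/sin δ ≈ 1.005, b = sin(fδ)/sin δ ≈ 0.351.
p = a·p₁ + b·p₂ ≈ (-0.122, -0.771, 0.625); φ = arcsin(p_z) ≈ 38.71°, λ = atan2(p_y, p_x) ≈ -98.99°.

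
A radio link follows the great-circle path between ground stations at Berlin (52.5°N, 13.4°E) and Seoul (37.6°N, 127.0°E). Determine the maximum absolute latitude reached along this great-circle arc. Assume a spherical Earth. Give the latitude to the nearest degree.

The great circle lies in the plane with unit normal n̂ = (p₁ × p₂)/|p₁ × p₂|.
Here n̂_z ≈ +0.462; the vertex latitude is φ_max = arccos|n̂_z| ≈ 62.5°.

≈ 62°N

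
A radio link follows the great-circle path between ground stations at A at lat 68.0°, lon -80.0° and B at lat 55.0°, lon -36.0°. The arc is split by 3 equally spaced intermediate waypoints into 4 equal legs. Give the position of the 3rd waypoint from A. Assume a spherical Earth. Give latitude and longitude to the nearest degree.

The haversine formula gives a central angle δ ≈ 0.418 rad (23.9°) between the endpoints.
Interpolate at f = 3/4 with slerp weights a = sin((1−f)δ)/sin δ ≈ 0.257, b = sin(fδ)/sin δ ≈ 0.760.
p = a·p₁ + b·p₂ ≈ (0.369, -0.351, 0.861); φ = arcsin(p_z) ≈ 59.38°, λ = atan2(p_y, p_x) ≈ -43.54°.

≈ lat 59°, lon -44°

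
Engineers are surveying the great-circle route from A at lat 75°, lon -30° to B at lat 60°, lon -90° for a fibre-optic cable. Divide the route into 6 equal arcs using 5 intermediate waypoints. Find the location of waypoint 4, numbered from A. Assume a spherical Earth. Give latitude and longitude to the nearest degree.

≈ lat 67°, lon -79°

Convert each endpoint to a unit vector on the sphere (x = cos φ cos λ, y = cos φ sin λ, z = sin φ).
The central angle between the endpoints is δ = arccos(p₁·p₂) ≈ 0.448 rad (25.7°).
Interpolate at f = 4/6 with slerp weights a = sin((1−f)δ)/sin δ ≈ 0.343, b = sin(fδ)/sin δ ≈ 0.679.
p = a·p₁ + b·p₂ ≈ (0.077, -0.384, 0.920); φ = arcsin(p_z) ≈ 66.94°, λ = atan2(p_y, p_x) ≈ -78.67°.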